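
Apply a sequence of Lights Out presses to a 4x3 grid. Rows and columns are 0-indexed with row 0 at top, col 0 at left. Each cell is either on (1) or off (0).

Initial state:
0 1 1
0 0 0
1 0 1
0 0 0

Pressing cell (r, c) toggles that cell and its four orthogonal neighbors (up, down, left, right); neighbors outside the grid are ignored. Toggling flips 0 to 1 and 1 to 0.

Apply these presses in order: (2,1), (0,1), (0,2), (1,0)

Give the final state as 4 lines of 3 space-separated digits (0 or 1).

Answer: 0 1 1
1 1 1
1 1 0
0 1 0

Derivation:
After press 1 at (2,1):
0 1 1
0 1 0
0 1 0
0 1 0

After press 2 at (0,1):
1 0 0
0 0 0
0 1 0
0 1 0

After press 3 at (0,2):
1 1 1
0 0 1
0 1 0
0 1 0

After press 4 at (1,0):
0 1 1
1 1 1
1 1 0
0 1 0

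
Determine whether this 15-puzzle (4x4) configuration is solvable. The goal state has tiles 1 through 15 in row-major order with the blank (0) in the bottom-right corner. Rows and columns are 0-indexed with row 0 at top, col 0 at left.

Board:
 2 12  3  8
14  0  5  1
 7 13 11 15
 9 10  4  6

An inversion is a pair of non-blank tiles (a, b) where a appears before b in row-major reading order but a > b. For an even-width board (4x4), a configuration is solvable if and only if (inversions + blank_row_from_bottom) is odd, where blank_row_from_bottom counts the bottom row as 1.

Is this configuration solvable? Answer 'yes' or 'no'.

Answer: no

Derivation:
Inversions: 47
Blank is in row 1 (0-indexed from top), which is row 3 counting from the bottom (bottom = 1).
47 + 3 = 50, which is even, so the puzzle is not solvable.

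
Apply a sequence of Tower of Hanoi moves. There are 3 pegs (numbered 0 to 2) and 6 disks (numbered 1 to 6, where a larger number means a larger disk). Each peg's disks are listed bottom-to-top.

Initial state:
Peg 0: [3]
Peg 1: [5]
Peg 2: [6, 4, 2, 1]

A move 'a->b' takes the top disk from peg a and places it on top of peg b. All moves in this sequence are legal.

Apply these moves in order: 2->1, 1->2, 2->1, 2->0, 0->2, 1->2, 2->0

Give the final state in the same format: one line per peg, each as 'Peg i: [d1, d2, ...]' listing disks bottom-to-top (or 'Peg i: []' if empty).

After move 1 (2->1):
Peg 0: [3]
Peg 1: [5, 1]
Peg 2: [6, 4, 2]

After move 2 (1->2):
Peg 0: [3]
Peg 1: [5]
Peg 2: [6, 4, 2, 1]

After move 3 (2->1):
Peg 0: [3]
Peg 1: [5, 1]
Peg 2: [6, 4, 2]

After move 4 (2->0):
Peg 0: [3, 2]
Peg 1: [5, 1]
Peg 2: [6, 4]

After move 5 (0->2):
Peg 0: [3]
Peg 1: [5, 1]
Peg 2: [6, 4, 2]

After move 6 (1->2):
Peg 0: [3]
Peg 1: [5]
Peg 2: [6, 4, 2, 1]

After move 7 (2->0):
Peg 0: [3, 1]
Peg 1: [5]
Peg 2: [6, 4, 2]

Answer: Peg 0: [3, 1]
Peg 1: [5]
Peg 2: [6, 4, 2]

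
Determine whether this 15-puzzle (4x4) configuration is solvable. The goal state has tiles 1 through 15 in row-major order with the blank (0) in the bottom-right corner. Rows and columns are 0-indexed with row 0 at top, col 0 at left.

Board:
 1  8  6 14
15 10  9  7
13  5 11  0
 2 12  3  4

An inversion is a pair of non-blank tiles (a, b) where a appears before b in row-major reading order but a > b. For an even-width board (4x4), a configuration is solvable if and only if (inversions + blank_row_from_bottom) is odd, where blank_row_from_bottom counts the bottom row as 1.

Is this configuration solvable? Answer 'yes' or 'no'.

Inversions: 59
Blank is in row 2 (0-indexed from top), which is row 2 counting from the bottom (bottom = 1).
59 + 2 = 61, which is odd, so the puzzle is solvable.

Answer: yes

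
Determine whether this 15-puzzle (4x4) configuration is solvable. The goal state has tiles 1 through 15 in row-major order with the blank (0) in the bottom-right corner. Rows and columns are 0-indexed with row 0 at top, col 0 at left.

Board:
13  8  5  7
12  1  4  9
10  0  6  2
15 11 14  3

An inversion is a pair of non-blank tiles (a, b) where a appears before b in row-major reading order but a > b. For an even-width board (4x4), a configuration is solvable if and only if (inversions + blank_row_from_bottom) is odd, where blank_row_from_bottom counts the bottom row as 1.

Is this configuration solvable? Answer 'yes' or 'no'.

Answer: yes

Derivation:
Inversions: 51
Blank is in row 2 (0-indexed from top), which is row 2 counting from the bottom (bottom = 1).
51 + 2 = 53, which is odd, so the puzzle is solvable.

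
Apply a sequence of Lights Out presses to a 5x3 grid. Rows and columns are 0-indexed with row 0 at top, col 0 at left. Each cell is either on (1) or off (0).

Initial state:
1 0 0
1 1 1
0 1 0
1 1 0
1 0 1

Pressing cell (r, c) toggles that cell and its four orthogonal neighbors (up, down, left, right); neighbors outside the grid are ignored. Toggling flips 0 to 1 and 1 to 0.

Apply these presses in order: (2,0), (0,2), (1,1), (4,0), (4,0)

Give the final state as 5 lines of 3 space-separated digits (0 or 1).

After press 1 at (2,0):
1 0 0
0 1 1
1 0 0
0 1 0
1 0 1

After press 2 at (0,2):
1 1 1
0 1 0
1 0 0
0 1 0
1 0 1

After press 3 at (1,1):
1 0 1
1 0 1
1 1 0
0 1 0
1 0 1

After press 4 at (4,0):
1 0 1
1 0 1
1 1 0
1 1 0
0 1 1

After press 5 at (4,0):
1 0 1
1 0 1
1 1 0
0 1 0
1 0 1

Answer: 1 0 1
1 0 1
1 1 0
0 1 0
1 0 1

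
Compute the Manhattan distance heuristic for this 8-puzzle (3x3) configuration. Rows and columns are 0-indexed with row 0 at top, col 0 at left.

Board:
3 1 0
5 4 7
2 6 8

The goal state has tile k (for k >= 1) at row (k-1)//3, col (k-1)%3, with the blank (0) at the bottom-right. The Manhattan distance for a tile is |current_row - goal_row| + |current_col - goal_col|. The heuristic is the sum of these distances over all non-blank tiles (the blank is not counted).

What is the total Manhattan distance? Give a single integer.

Tile 3: (0,0)->(0,2) = 2
Tile 1: (0,1)->(0,0) = 1
Tile 5: (1,0)->(1,1) = 1
Tile 4: (1,1)->(1,0) = 1
Tile 7: (1,2)->(2,0) = 3
Tile 2: (2,0)->(0,1) = 3
Tile 6: (2,1)->(1,2) = 2
Tile 8: (2,2)->(2,1) = 1
Sum: 2 + 1 + 1 + 1 + 3 + 3 + 2 + 1 = 14

Answer: 14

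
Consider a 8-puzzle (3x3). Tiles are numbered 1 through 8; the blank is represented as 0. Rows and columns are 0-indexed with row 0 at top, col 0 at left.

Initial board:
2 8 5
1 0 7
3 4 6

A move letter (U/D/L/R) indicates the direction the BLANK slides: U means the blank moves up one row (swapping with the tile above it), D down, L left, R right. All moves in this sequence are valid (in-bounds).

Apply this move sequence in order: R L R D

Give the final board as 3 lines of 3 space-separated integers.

Answer: 2 8 5
1 7 6
3 4 0

Derivation:
After move 1 (R):
2 8 5
1 7 0
3 4 6

After move 2 (L):
2 8 5
1 0 7
3 4 6

After move 3 (R):
2 8 5
1 7 0
3 4 6

After move 4 (D):
2 8 5
1 7 6
3 4 0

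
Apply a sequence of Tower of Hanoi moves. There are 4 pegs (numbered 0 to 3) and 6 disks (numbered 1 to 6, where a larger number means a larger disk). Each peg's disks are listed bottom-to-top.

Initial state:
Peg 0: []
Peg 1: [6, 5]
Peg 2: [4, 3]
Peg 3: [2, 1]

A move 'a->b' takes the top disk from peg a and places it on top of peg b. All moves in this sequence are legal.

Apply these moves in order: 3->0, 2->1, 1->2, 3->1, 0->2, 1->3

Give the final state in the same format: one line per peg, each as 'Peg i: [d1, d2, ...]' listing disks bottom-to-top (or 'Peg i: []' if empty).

After move 1 (3->0):
Peg 0: [1]
Peg 1: [6, 5]
Peg 2: [4, 3]
Peg 3: [2]

After move 2 (2->1):
Peg 0: [1]
Peg 1: [6, 5, 3]
Peg 2: [4]
Peg 3: [2]

After move 3 (1->2):
Peg 0: [1]
Peg 1: [6, 5]
Peg 2: [4, 3]
Peg 3: [2]

After move 4 (3->1):
Peg 0: [1]
Peg 1: [6, 5, 2]
Peg 2: [4, 3]
Peg 3: []

After move 5 (0->2):
Peg 0: []
Peg 1: [6, 5, 2]
Peg 2: [4, 3, 1]
Peg 3: []

After move 6 (1->3):
Peg 0: []
Peg 1: [6, 5]
Peg 2: [4, 3, 1]
Peg 3: [2]

Answer: Peg 0: []
Peg 1: [6, 5]
Peg 2: [4, 3, 1]
Peg 3: [2]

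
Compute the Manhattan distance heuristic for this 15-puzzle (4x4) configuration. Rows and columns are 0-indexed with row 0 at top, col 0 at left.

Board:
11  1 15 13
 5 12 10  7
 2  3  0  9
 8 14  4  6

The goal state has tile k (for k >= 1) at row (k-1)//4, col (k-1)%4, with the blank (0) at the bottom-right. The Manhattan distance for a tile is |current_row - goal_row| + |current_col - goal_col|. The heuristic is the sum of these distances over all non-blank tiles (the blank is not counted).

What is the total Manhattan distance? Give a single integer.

Answer: 42

Derivation:
Tile 11: (0,0)->(2,2) = 4
Tile 1: (0,1)->(0,0) = 1
Tile 15: (0,2)->(3,2) = 3
Tile 13: (0,3)->(3,0) = 6
Tile 5: (1,0)->(1,0) = 0
Tile 12: (1,1)->(2,3) = 3
Tile 10: (1,2)->(2,1) = 2
Tile 7: (1,3)->(1,2) = 1
Tile 2: (2,0)->(0,1) = 3
Tile 3: (2,1)->(0,2) = 3
Tile 9: (2,3)->(2,0) = 3
Tile 8: (3,0)->(1,3) = 5
Tile 14: (3,1)->(3,1) = 0
Tile 4: (3,2)->(0,3) = 4
Tile 6: (3,3)->(1,1) = 4
Sum: 4 + 1 + 3 + 6 + 0 + 3 + 2 + 1 + 3 + 3 + 3 + 5 + 0 + 4 + 4 = 42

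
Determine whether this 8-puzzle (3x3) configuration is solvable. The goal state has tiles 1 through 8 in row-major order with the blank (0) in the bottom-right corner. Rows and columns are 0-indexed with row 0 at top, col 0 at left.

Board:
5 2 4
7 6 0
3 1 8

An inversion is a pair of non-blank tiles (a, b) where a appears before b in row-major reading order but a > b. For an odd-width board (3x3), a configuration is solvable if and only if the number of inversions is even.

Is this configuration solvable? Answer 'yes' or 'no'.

Answer: no

Derivation:
Inversions (pairs i<j in row-major order where tile[i] > tile[j] > 0): 13
13 is odd, so the puzzle is not solvable.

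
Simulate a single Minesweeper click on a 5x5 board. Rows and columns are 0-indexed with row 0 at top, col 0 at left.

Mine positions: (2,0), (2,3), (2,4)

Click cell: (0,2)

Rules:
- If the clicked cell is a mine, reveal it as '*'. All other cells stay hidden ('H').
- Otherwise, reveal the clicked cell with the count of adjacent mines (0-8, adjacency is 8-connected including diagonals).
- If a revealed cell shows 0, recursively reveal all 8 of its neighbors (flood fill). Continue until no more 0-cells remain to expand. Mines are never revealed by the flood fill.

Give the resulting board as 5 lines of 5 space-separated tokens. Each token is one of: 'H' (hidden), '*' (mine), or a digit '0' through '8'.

0 0 0 0 0
1 1 1 2 2
H H H H H
H H H H H
H H H H H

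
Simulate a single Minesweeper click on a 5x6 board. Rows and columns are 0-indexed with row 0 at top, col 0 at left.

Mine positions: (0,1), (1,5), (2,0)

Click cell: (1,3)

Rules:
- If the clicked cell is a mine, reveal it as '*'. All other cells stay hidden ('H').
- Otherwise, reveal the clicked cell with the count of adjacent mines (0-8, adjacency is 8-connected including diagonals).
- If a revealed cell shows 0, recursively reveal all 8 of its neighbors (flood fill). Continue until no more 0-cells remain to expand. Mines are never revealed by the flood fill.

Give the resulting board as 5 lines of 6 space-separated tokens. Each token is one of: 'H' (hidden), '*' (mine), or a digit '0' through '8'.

H H 1 0 1 H
H 2 1 0 1 H
H 1 0 0 1 1
1 1 0 0 0 0
0 0 0 0 0 0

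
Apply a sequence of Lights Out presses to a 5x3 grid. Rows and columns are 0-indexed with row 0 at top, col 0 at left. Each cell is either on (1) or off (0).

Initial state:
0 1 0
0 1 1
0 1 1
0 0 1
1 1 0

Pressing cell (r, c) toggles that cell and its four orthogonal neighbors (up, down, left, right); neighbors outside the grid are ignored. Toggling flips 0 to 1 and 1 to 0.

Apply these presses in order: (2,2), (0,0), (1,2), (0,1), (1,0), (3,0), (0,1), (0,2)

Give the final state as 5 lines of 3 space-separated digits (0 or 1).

Answer: 0 1 0
0 1 0
0 0 1
1 1 0
0 1 0

Derivation:
After press 1 at (2,2):
0 1 0
0 1 0
0 0 0
0 0 0
1 1 0

After press 2 at (0,0):
1 0 0
1 1 0
0 0 0
0 0 0
1 1 0

After press 3 at (1,2):
1 0 1
1 0 1
0 0 1
0 0 0
1 1 0

After press 4 at (0,1):
0 1 0
1 1 1
0 0 1
0 0 0
1 1 0

After press 5 at (1,0):
1 1 0
0 0 1
1 0 1
0 0 0
1 1 0

After press 6 at (3,0):
1 1 0
0 0 1
0 0 1
1 1 0
0 1 0

After press 7 at (0,1):
0 0 1
0 1 1
0 0 1
1 1 0
0 1 0

After press 8 at (0,2):
0 1 0
0 1 0
0 0 1
1 1 0
0 1 0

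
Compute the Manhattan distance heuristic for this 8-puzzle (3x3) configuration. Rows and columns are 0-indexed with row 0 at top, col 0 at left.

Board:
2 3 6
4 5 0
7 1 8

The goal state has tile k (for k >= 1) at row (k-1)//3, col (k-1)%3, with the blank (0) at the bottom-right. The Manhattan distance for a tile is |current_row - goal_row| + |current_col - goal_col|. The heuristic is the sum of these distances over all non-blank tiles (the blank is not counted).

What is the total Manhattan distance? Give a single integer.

Tile 2: at (0,0), goal (0,1), distance |0-0|+|0-1| = 1
Tile 3: at (0,1), goal (0,2), distance |0-0|+|1-2| = 1
Tile 6: at (0,2), goal (1,2), distance |0-1|+|2-2| = 1
Tile 4: at (1,0), goal (1,0), distance |1-1|+|0-0| = 0
Tile 5: at (1,1), goal (1,1), distance |1-1|+|1-1| = 0
Tile 7: at (2,0), goal (2,0), distance |2-2|+|0-0| = 0
Tile 1: at (2,1), goal (0,0), distance |2-0|+|1-0| = 3
Tile 8: at (2,2), goal (2,1), distance |2-2|+|2-1| = 1
Sum: 1 + 1 + 1 + 0 + 0 + 0 + 3 + 1 = 7

Answer: 7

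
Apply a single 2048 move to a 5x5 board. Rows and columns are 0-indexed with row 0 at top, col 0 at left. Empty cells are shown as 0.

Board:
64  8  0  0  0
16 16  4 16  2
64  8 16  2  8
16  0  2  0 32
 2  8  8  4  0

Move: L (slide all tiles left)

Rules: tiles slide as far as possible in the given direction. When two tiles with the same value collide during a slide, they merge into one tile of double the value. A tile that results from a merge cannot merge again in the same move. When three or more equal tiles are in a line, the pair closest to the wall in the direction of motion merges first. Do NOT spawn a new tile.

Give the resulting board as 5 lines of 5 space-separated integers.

Slide left:
row 0: [64, 8, 0, 0, 0] -> [64, 8, 0, 0, 0]
row 1: [16, 16, 4, 16, 2] -> [32, 4, 16, 2, 0]
row 2: [64, 8, 16, 2, 8] -> [64, 8, 16, 2, 8]
row 3: [16, 0, 2, 0, 32] -> [16, 2, 32, 0, 0]
row 4: [2, 8, 8, 4, 0] -> [2, 16, 4, 0, 0]

Answer: 64  8  0  0  0
32  4 16  2  0
64  8 16  2  8
16  2 32  0  0
 2 16  4  0  0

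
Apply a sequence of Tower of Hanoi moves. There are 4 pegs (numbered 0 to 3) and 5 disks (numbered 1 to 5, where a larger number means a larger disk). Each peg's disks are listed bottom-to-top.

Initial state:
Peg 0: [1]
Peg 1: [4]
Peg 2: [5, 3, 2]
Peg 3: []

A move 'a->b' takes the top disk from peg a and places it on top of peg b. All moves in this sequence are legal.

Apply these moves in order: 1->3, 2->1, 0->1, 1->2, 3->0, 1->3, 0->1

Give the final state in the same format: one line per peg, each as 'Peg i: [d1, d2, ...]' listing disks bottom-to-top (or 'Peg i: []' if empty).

Answer: Peg 0: []
Peg 1: [4]
Peg 2: [5, 3, 1]
Peg 3: [2]

Derivation:
After move 1 (1->3):
Peg 0: [1]
Peg 1: []
Peg 2: [5, 3, 2]
Peg 3: [4]

After move 2 (2->1):
Peg 0: [1]
Peg 1: [2]
Peg 2: [5, 3]
Peg 3: [4]

After move 3 (0->1):
Peg 0: []
Peg 1: [2, 1]
Peg 2: [5, 3]
Peg 3: [4]

After move 4 (1->2):
Peg 0: []
Peg 1: [2]
Peg 2: [5, 3, 1]
Peg 3: [4]

After move 5 (3->0):
Peg 0: [4]
Peg 1: [2]
Peg 2: [5, 3, 1]
Peg 3: []

After move 6 (1->3):
Peg 0: [4]
Peg 1: []
Peg 2: [5, 3, 1]
Peg 3: [2]

After move 7 (0->1):
Peg 0: []
Peg 1: [4]
Peg 2: [5, 3, 1]
Peg 3: [2]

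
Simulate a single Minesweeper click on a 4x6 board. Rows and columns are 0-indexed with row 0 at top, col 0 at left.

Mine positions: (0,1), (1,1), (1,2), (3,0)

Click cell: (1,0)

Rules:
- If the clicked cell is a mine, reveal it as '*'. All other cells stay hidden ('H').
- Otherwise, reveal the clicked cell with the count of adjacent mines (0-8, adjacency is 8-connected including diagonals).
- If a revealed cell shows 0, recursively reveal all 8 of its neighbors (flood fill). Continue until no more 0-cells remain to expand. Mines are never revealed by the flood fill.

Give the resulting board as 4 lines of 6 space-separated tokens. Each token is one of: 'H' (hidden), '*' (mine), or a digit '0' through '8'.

H H H H H H
2 H H H H H
H H H H H H
H H H H H H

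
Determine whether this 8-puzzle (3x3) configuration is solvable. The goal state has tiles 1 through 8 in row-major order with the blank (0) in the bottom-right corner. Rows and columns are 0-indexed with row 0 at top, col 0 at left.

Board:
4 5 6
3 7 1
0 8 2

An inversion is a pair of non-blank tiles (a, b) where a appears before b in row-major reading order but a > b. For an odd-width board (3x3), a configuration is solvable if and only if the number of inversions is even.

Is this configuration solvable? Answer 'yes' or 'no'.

Answer: yes

Derivation:
Inversions (pairs i<j in row-major order where tile[i] > tile[j] > 0): 14
14 is even, so the puzzle is solvable.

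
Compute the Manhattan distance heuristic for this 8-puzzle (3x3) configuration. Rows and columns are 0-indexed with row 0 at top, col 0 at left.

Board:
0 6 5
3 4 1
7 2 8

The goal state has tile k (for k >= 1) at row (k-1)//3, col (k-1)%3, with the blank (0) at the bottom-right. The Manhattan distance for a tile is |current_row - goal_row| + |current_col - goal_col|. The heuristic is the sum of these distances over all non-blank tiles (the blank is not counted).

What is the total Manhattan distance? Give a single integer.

Answer: 14

Derivation:
Tile 6: at (0,1), goal (1,2), distance |0-1|+|1-2| = 2
Tile 5: at (0,2), goal (1,1), distance |0-1|+|2-1| = 2
Tile 3: at (1,0), goal (0,2), distance |1-0|+|0-2| = 3
Tile 4: at (1,1), goal (1,0), distance |1-1|+|1-0| = 1
Tile 1: at (1,2), goal (0,0), distance |1-0|+|2-0| = 3
Tile 7: at (2,0), goal (2,0), distance |2-2|+|0-0| = 0
Tile 2: at (2,1), goal (0,1), distance |2-0|+|1-1| = 2
Tile 8: at (2,2), goal (2,1), distance |2-2|+|2-1| = 1
Sum: 2 + 2 + 3 + 1 + 3 + 0 + 2 + 1 = 14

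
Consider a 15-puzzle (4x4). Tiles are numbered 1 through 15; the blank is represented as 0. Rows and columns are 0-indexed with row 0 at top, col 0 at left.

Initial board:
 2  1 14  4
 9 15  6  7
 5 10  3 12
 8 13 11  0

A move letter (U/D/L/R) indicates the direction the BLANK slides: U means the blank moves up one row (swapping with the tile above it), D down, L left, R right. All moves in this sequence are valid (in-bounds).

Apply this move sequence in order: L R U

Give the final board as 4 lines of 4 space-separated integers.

Answer:  2  1 14  4
 9 15  6  7
 5 10  3  0
 8 13 11 12

Derivation:
After move 1 (L):
 2  1 14  4
 9 15  6  7
 5 10  3 12
 8 13  0 11

After move 2 (R):
 2  1 14  4
 9 15  6  7
 5 10  3 12
 8 13 11  0

After move 3 (U):
 2  1 14  4
 9 15  6  7
 5 10  3  0
 8 13 11 12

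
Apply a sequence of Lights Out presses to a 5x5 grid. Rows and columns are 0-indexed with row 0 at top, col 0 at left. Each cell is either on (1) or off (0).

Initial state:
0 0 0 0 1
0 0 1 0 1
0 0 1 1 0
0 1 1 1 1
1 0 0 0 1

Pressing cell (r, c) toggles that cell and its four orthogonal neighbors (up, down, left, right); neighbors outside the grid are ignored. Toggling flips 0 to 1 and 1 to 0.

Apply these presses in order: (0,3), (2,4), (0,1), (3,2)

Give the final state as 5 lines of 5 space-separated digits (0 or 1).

Answer: 1 1 0 1 0
0 1 1 1 0
0 0 0 0 1
0 0 0 0 0
1 0 1 0 1

Derivation:
After press 1 at (0,3):
0 0 1 1 0
0 0 1 1 1
0 0 1 1 0
0 1 1 1 1
1 0 0 0 1

After press 2 at (2,4):
0 0 1 1 0
0 0 1 1 0
0 0 1 0 1
0 1 1 1 0
1 0 0 0 1

After press 3 at (0,1):
1 1 0 1 0
0 1 1 1 0
0 0 1 0 1
0 1 1 1 0
1 0 0 0 1

After press 4 at (3,2):
1 1 0 1 0
0 1 1 1 0
0 0 0 0 1
0 0 0 0 0
1 0 1 0 1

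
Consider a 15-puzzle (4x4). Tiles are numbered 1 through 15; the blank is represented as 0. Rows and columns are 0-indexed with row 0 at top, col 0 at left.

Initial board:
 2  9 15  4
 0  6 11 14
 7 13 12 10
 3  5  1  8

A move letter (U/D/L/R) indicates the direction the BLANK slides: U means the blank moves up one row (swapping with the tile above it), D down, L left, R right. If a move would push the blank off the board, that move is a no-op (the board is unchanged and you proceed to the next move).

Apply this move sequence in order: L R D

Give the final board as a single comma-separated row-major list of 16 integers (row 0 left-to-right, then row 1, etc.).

Answer: 2, 9, 15, 4, 6, 13, 11, 14, 7, 0, 12, 10, 3, 5, 1, 8

Derivation:
After move 1 (L):
 2  9 15  4
 0  6 11 14
 7 13 12 10
 3  5  1  8

After move 2 (R):
 2  9 15  4
 6  0 11 14
 7 13 12 10
 3  5  1  8

After move 3 (D):
 2  9 15  4
 6 13 11 14
 7  0 12 10
 3  5  1  8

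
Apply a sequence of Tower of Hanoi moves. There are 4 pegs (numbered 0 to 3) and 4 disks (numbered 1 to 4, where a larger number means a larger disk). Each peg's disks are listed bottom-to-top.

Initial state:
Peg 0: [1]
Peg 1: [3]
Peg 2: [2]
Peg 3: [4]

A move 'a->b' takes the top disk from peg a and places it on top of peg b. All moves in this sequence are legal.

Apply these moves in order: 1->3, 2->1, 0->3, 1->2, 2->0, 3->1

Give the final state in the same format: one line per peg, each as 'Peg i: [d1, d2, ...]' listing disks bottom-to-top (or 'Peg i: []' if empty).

Answer: Peg 0: [2]
Peg 1: [1]
Peg 2: []
Peg 3: [4, 3]

Derivation:
After move 1 (1->3):
Peg 0: [1]
Peg 1: []
Peg 2: [2]
Peg 3: [4, 3]

After move 2 (2->1):
Peg 0: [1]
Peg 1: [2]
Peg 2: []
Peg 3: [4, 3]

After move 3 (0->3):
Peg 0: []
Peg 1: [2]
Peg 2: []
Peg 3: [4, 3, 1]

After move 4 (1->2):
Peg 0: []
Peg 1: []
Peg 2: [2]
Peg 3: [4, 3, 1]

After move 5 (2->0):
Peg 0: [2]
Peg 1: []
Peg 2: []
Peg 3: [4, 3, 1]

After move 6 (3->1):
Peg 0: [2]
Peg 1: [1]
Peg 2: []
Peg 3: [4, 3]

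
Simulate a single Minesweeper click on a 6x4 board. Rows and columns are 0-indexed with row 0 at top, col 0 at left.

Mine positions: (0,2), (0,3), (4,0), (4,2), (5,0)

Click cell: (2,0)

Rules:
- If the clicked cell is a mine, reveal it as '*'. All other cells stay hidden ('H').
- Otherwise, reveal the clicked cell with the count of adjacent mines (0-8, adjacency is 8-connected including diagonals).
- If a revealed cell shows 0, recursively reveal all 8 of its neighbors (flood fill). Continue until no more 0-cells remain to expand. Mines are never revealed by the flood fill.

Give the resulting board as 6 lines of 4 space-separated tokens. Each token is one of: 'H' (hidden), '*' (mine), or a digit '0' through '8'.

0 1 H H
0 1 2 2
0 0 0 0
1 2 1 1
H H H H
H H H H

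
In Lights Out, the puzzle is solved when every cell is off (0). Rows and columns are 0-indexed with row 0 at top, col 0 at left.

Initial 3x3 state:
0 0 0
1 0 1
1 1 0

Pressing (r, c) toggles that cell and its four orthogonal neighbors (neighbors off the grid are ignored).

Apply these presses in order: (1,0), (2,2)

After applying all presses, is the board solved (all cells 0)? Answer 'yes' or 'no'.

After press 1 at (1,0):
1 0 0
0 1 1
0 1 0

After press 2 at (2,2):
1 0 0
0 1 0
0 0 1

Lights still on: 3

Answer: no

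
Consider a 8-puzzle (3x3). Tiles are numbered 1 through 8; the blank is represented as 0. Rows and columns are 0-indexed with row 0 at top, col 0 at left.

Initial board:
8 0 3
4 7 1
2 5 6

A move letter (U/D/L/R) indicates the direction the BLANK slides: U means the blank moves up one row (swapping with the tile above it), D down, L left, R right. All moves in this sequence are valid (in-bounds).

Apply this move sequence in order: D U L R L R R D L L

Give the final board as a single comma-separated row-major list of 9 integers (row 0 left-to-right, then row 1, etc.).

After move 1 (D):
8 7 3
4 0 1
2 5 6

After move 2 (U):
8 0 3
4 7 1
2 5 6

After move 3 (L):
0 8 3
4 7 1
2 5 6

After move 4 (R):
8 0 3
4 7 1
2 5 6

After move 5 (L):
0 8 3
4 7 1
2 5 6

After move 6 (R):
8 0 3
4 7 1
2 5 6

After move 7 (R):
8 3 0
4 7 1
2 5 6

After move 8 (D):
8 3 1
4 7 0
2 5 6

After move 9 (L):
8 3 1
4 0 7
2 5 6

After move 10 (L):
8 3 1
0 4 7
2 5 6

Answer: 8, 3, 1, 0, 4, 7, 2, 5, 6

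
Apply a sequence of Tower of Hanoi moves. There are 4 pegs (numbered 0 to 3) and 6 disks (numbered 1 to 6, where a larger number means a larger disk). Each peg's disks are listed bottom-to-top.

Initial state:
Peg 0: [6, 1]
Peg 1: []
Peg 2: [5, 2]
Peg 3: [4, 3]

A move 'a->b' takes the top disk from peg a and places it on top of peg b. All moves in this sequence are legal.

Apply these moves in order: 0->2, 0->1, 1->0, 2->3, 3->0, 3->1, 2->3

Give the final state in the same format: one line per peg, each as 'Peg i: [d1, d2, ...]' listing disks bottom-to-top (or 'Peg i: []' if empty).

Answer: Peg 0: [6, 1]
Peg 1: [3]
Peg 2: [5]
Peg 3: [4, 2]

Derivation:
After move 1 (0->2):
Peg 0: [6]
Peg 1: []
Peg 2: [5, 2, 1]
Peg 3: [4, 3]

After move 2 (0->1):
Peg 0: []
Peg 1: [6]
Peg 2: [5, 2, 1]
Peg 3: [4, 3]

After move 3 (1->0):
Peg 0: [6]
Peg 1: []
Peg 2: [5, 2, 1]
Peg 3: [4, 3]

After move 4 (2->3):
Peg 0: [6]
Peg 1: []
Peg 2: [5, 2]
Peg 3: [4, 3, 1]

After move 5 (3->0):
Peg 0: [6, 1]
Peg 1: []
Peg 2: [5, 2]
Peg 3: [4, 3]

After move 6 (3->1):
Peg 0: [6, 1]
Peg 1: [3]
Peg 2: [5, 2]
Peg 3: [4]

After move 7 (2->3):
Peg 0: [6, 1]
Peg 1: [3]
Peg 2: [5]
Peg 3: [4, 2]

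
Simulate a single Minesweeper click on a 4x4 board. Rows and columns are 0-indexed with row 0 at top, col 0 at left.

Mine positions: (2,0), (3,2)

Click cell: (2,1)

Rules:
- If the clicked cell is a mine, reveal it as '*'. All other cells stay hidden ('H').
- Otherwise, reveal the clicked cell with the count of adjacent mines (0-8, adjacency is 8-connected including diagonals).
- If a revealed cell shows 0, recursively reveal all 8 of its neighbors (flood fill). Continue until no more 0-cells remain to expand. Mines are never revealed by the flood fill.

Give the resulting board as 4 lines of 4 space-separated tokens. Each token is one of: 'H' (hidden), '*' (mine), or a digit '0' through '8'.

H H H H
H H H H
H 2 H H
H H H H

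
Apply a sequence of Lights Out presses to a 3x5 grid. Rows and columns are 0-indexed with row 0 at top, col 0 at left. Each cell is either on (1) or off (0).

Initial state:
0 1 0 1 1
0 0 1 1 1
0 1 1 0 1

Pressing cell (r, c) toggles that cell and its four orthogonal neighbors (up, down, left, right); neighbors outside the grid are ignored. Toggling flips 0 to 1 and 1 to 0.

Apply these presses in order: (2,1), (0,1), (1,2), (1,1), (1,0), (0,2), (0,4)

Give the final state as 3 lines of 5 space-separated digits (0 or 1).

Answer: 0 0 1 1 0
0 1 0 0 0
0 1 1 0 1

Derivation:
After press 1 at (2,1):
0 1 0 1 1
0 1 1 1 1
1 0 0 0 1

After press 2 at (0,1):
1 0 1 1 1
0 0 1 1 1
1 0 0 0 1

After press 3 at (1,2):
1 0 0 1 1
0 1 0 0 1
1 0 1 0 1

After press 4 at (1,1):
1 1 0 1 1
1 0 1 0 1
1 1 1 0 1

After press 5 at (1,0):
0 1 0 1 1
0 1 1 0 1
0 1 1 0 1

After press 6 at (0,2):
0 0 1 0 1
0 1 0 0 1
0 1 1 0 1

After press 7 at (0,4):
0 0 1 1 0
0 1 0 0 0
0 1 1 0 1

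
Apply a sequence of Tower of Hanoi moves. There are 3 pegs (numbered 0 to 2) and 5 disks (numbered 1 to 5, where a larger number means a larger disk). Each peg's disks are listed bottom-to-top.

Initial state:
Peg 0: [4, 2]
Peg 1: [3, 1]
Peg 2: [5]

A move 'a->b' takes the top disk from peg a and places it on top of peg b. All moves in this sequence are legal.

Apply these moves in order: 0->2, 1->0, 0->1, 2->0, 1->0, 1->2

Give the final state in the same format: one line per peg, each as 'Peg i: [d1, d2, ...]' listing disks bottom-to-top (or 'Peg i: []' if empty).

After move 1 (0->2):
Peg 0: [4]
Peg 1: [3, 1]
Peg 2: [5, 2]

After move 2 (1->0):
Peg 0: [4, 1]
Peg 1: [3]
Peg 2: [5, 2]

After move 3 (0->1):
Peg 0: [4]
Peg 1: [3, 1]
Peg 2: [5, 2]

After move 4 (2->0):
Peg 0: [4, 2]
Peg 1: [3, 1]
Peg 2: [5]

After move 5 (1->0):
Peg 0: [4, 2, 1]
Peg 1: [3]
Peg 2: [5]

After move 6 (1->2):
Peg 0: [4, 2, 1]
Peg 1: []
Peg 2: [5, 3]

Answer: Peg 0: [4, 2, 1]
Peg 1: []
Peg 2: [5, 3]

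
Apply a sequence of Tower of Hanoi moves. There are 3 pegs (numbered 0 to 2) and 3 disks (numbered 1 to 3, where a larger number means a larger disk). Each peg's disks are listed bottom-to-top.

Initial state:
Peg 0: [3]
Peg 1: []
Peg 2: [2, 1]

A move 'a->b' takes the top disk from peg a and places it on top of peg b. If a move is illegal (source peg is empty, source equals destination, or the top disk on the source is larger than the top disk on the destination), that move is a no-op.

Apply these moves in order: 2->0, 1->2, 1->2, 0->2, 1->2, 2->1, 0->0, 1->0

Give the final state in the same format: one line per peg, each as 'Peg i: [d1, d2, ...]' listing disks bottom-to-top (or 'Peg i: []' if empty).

Answer: Peg 0: [3, 1]
Peg 1: []
Peg 2: [2]

Derivation:
After move 1 (2->0):
Peg 0: [3, 1]
Peg 1: []
Peg 2: [2]

After move 2 (1->2):
Peg 0: [3, 1]
Peg 1: []
Peg 2: [2]

After move 3 (1->2):
Peg 0: [3, 1]
Peg 1: []
Peg 2: [2]

After move 4 (0->2):
Peg 0: [3]
Peg 1: []
Peg 2: [2, 1]

After move 5 (1->2):
Peg 0: [3]
Peg 1: []
Peg 2: [2, 1]

After move 6 (2->1):
Peg 0: [3]
Peg 1: [1]
Peg 2: [2]

After move 7 (0->0):
Peg 0: [3]
Peg 1: [1]
Peg 2: [2]

After move 8 (1->0):
Peg 0: [3, 1]
Peg 1: []
Peg 2: [2]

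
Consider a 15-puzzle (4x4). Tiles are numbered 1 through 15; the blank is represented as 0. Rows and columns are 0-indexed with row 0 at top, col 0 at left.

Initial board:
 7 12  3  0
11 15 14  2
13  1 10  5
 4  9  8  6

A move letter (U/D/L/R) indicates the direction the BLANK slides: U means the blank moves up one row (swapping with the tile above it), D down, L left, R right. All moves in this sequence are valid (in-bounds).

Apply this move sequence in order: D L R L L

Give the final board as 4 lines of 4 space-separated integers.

Answer:  7 12  3  2
11  0 15 14
13  1 10  5
 4  9  8  6

Derivation:
After move 1 (D):
 7 12  3  2
11 15 14  0
13  1 10  5
 4  9  8  6

After move 2 (L):
 7 12  3  2
11 15  0 14
13  1 10  5
 4  9  8  6

After move 3 (R):
 7 12  3  2
11 15 14  0
13  1 10  5
 4  9  8  6

After move 4 (L):
 7 12  3  2
11 15  0 14
13  1 10  5
 4  9  8  6

After move 5 (L):
 7 12  3  2
11  0 15 14
13  1 10  5
 4  9  8  6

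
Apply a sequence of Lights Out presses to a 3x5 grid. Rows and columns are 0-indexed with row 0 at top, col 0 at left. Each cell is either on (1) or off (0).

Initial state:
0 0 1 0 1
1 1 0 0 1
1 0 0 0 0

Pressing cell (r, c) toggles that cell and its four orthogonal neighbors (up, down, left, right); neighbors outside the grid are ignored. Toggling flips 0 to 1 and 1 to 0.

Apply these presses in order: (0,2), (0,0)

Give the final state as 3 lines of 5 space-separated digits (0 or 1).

Answer: 1 0 0 1 1
0 1 1 0 1
1 0 0 0 0

Derivation:
After press 1 at (0,2):
0 1 0 1 1
1 1 1 0 1
1 0 0 0 0

After press 2 at (0,0):
1 0 0 1 1
0 1 1 0 1
1 0 0 0 0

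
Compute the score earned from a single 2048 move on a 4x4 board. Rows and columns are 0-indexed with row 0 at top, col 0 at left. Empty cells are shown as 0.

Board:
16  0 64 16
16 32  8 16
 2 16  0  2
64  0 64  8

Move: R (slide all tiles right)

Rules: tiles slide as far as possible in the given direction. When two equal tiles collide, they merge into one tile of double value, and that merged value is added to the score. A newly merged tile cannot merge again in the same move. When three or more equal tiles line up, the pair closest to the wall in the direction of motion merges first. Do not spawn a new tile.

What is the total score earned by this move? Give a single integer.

Slide right:
row 0: [16, 0, 64, 16] -> [0, 16, 64, 16]  score +0 (running 0)
row 1: [16, 32, 8, 16] -> [16, 32, 8, 16]  score +0 (running 0)
row 2: [2, 16, 0, 2] -> [0, 2, 16, 2]  score +0 (running 0)
row 3: [64, 0, 64, 8] -> [0, 0, 128, 8]  score +128 (running 128)
Board after move:
  0  16  64  16
 16  32   8  16
  0   2  16   2
  0   0 128   8

Answer: 128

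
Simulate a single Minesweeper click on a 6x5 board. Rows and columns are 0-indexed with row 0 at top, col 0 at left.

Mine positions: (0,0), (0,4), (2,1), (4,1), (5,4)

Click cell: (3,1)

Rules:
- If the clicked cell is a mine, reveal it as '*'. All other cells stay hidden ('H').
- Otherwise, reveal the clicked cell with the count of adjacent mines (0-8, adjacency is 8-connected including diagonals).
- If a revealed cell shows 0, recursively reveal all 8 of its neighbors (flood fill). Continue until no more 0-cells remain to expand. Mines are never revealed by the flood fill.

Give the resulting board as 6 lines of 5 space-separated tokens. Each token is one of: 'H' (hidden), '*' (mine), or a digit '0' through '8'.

H H H H H
H H H H H
H H H H H
H 2 H H H
H H H H H
H H H H H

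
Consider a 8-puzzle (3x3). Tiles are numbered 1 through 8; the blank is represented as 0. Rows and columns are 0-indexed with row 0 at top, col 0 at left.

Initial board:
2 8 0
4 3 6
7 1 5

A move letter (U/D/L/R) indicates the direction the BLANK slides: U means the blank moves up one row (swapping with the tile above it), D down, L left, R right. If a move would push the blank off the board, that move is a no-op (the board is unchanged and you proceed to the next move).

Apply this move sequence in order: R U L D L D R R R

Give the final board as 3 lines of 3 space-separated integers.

After move 1 (R):
2 8 0
4 3 6
7 1 5

After move 2 (U):
2 8 0
4 3 6
7 1 5

After move 3 (L):
2 0 8
4 3 6
7 1 5

After move 4 (D):
2 3 8
4 0 6
7 1 5

After move 5 (L):
2 3 8
0 4 6
7 1 5

After move 6 (D):
2 3 8
7 4 6
0 1 5

After move 7 (R):
2 3 8
7 4 6
1 0 5

After move 8 (R):
2 3 8
7 4 6
1 5 0

After move 9 (R):
2 3 8
7 4 6
1 5 0

Answer: 2 3 8
7 4 6
1 5 0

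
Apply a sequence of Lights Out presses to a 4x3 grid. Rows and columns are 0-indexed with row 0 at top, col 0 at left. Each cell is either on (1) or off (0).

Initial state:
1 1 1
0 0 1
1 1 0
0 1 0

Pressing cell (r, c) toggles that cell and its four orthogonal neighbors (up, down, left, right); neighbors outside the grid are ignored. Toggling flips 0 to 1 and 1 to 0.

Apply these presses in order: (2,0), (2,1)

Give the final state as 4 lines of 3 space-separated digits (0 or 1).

Answer: 1 1 1
1 1 1
1 1 1
1 0 0

Derivation:
After press 1 at (2,0):
1 1 1
1 0 1
0 0 0
1 1 0

After press 2 at (2,1):
1 1 1
1 1 1
1 1 1
1 0 0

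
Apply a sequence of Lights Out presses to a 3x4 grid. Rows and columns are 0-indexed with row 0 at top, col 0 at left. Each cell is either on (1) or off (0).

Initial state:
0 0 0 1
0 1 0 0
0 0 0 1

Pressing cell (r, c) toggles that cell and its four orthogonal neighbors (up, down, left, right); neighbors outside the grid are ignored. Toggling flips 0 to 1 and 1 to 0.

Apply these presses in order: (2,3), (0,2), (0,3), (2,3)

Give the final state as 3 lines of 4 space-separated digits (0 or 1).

After press 1 at (2,3):
0 0 0 1
0 1 0 1
0 0 1 0

After press 2 at (0,2):
0 1 1 0
0 1 1 1
0 0 1 0

After press 3 at (0,3):
0 1 0 1
0 1 1 0
0 0 1 0

After press 4 at (2,3):
0 1 0 1
0 1 1 1
0 0 0 1

Answer: 0 1 0 1
0 1 1 1
0 0 0 1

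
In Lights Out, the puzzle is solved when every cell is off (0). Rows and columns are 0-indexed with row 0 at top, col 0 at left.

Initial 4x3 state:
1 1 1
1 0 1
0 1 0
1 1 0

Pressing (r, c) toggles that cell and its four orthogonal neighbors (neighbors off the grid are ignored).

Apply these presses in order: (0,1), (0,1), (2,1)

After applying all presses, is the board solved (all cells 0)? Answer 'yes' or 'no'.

After press 1 at (0,1):
0 0 0
1 1 1
0 1 0
1 1 0

After press 2 at (0,1):
1 1 1
1 0 1
0 1 0
1 1 0

After press 3 at (2,1):
1 1 1
1 1 1
1 0 1
1 0 0

Lights still on: 9

Answer: no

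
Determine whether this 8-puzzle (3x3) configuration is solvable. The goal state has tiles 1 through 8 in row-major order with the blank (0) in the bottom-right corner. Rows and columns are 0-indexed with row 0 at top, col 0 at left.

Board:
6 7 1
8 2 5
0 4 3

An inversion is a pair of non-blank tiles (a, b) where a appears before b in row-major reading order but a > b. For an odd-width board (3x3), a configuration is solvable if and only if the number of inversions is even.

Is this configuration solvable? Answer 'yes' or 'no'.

Inversions (pairs i<j in row-major order where tile[i] > tile[j] > 0): 17
17 is odd, so the puzzle is not solvable.

Answer: no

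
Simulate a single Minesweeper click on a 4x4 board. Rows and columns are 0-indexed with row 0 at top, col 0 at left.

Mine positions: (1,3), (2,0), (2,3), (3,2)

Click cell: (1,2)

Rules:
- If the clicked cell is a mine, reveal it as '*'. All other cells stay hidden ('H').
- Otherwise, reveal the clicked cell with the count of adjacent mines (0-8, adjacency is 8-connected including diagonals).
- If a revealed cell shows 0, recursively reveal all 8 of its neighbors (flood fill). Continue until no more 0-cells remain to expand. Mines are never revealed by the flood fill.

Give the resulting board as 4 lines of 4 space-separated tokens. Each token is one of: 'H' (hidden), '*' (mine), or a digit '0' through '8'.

H H H H
H H 2 H
H H H H
H H H H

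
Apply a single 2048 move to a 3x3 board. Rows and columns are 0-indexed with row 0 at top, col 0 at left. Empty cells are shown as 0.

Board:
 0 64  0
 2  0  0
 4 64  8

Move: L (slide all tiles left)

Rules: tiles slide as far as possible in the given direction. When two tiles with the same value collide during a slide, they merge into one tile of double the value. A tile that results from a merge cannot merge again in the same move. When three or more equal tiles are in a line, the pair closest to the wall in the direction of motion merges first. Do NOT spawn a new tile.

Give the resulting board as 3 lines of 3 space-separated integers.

Slide left:
row 0: [0, 64, 0] -> [64, 0, 0]
row 1: [2, 0, 0] -> [2, 0, 0]
row 2: [4, 64, 8] -> [4, 64, 8]

Answer: 64  0  0
 2  0  0
 4 64  8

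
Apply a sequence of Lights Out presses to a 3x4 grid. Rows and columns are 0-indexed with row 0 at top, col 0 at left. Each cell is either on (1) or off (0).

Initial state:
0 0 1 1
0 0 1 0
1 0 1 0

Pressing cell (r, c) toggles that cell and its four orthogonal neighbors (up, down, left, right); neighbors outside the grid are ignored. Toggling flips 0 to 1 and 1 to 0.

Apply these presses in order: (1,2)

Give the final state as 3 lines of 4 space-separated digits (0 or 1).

After press 1 at (1,2):
0 0 0 1
0 1 0 1
1 0 0 0

Answer: 0 0 0 1
0 1 0 1
1 0 0 0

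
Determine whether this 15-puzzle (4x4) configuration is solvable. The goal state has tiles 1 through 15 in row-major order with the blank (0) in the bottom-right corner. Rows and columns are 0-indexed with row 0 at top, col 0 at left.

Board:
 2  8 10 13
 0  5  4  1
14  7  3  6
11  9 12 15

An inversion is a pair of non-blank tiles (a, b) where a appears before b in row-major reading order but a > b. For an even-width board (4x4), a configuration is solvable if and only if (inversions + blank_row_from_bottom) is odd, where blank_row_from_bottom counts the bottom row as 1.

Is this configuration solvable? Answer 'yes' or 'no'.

Inversions: 37
Blank is in row 1 (0-indexed from top), which is row 3 counting from the bottom (bottom = 1).
37 + 3 = 40, which is even, so the puzzle is not solvable.

Answer: no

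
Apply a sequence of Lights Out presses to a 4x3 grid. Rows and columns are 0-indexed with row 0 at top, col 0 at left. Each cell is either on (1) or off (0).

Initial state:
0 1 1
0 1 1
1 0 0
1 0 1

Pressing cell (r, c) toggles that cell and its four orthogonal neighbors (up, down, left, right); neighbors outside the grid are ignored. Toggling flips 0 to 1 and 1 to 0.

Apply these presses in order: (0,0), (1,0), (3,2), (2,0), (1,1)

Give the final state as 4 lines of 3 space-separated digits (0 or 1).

After press 1 at (0,0):
1 0 1
1 1 1
1 0 0
1 0 1

After press 2 at (1,0):
0 0 1
0 0 1
0 0 0
1 0 1

After press 3 at (3,2):
0 0 1
0 0 1
0 0 1
1 1 0

After press 4 at (2,0):
0 0 1
1 0 1
1 1 1
0 1 0

After press 5 at (1,1):
0 1 1
0 1 0
1 0 1
0 1 0

Answer: 0 1 1
0 1 0
1 0 1
0 1 0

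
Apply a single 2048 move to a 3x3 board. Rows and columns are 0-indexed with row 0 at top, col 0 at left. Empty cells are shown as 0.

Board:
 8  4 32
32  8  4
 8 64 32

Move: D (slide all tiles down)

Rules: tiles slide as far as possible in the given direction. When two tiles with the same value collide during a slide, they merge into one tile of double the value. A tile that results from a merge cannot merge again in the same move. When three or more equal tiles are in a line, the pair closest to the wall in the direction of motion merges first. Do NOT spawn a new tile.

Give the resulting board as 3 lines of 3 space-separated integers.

Slide down:
col 0: [8, 32, 8] -> [8, 32, 8]
col 1: [4, 8, 64] -> [4, 8, 64]
col 2: [32, 4, 32] -> [32, 4, 32]

Answer:  8  4 32
32  8  4
 8 64 32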